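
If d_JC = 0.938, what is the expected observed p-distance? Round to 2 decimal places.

0.54

p = (3/4)(1 − e^(−4d/3)) = 0.75 × (1 − e^(-1.250667)) = 0.75 × (1 − 0.286314) = 0.535265.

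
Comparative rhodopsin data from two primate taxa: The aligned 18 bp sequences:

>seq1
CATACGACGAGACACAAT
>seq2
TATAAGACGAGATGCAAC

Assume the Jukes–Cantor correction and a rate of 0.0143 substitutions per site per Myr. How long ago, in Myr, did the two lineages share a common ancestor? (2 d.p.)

12.13

The sequences differ at 5 of 18 sites (1, 5, 13, 14, 18), so p = 5/18 ≈ 0.277778.
d = −(3/4) ln(1 − 4p/3) = −0.75 ln(1 − 0.370371) = −0.75 ln(0.629629)
  = −0.75 × (-0.462625) = 0.346969 substitutions/site.
Under a molecular clock d = 2μt, so t = d/(2μ) = 0.346969 / (2 × 0.0143) = 12.13 Myr.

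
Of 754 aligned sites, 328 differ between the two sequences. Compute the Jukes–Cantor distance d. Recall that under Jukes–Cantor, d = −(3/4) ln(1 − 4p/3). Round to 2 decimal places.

p = 328/754 ≈ 0.435013.
d = −(3/4) ln(1 − 4p/3) = −0.75 ln(1 − 0.580017) = −0.75 ln(0.419983)
  = −0.75 × (-0.867541) = 0.650656 substitutions/site.

0.65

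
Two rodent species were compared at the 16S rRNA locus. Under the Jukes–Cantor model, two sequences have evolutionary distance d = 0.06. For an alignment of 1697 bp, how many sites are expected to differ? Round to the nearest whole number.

Invert JC69: p = (3/4)(1 − e^(−4d/3)) = 0.75 × (1 − e^(-0.08)) = 0.75 × (1 − 0.923116) = 0.057663.
Expected differing sites = pL ≈ 0.057663 × 1697 = 97.854111 ≈ 98.

98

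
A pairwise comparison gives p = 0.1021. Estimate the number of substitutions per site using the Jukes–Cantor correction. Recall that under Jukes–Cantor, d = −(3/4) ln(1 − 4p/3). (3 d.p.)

d = −(3/4) ln(1 − 4p/3) = −0.75 ln(1 − 0.136133) = −0.75 ln(0.863867)
  = −0.75 × (-0.146336) = 0.109752 substitutions/site.

0.110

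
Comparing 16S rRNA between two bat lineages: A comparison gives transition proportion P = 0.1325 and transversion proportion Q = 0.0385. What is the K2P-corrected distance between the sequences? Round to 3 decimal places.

Under the Kimura two-parameter model, d = −½ ln(1 − 2P − Q) − ¼ ln(1 − 2Q).
1 − 2P − Q = 0.6965, giving −½ ln(0.6965) = 0.180844.
1 − 2Q = 0.923, giving −¼ ln(0.923) = 0.020032.
d = 0.180844 + 0.020032 = 0.200876.

0.201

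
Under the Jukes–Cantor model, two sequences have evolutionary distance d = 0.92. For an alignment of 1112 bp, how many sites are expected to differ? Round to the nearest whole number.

589

Invert JC69: p = (3/4)(1 − e^(−4d/3)) = 0.75 × (1 − e^(-1.226667)) = 0.75 × (1 − 0.293268) = 0.530049.
Expected differing sites = pL ≈ 0.530049 × 1112 = 589.414488 ≈ 589.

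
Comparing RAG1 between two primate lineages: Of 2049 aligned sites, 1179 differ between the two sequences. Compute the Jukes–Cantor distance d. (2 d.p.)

1.09

p = 1179/2049 ≈ 0.575403.
d = −(3/4) ln(1 − 4p/3) = −0.75 ln(1 − 0.767204) = −0.75 ln(0.232796)
  = −0.75 × (-1.457593) = 1.093195 substitutions/site.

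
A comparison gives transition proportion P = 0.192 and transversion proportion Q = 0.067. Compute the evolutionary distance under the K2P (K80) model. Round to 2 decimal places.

Under the Kimura two-parameter model, d = −½ ln(1 − 2P − Q) − ¼ ln(1 − 2Q).
1 − 2P − Q = 0.549, giving −½ ln(0.549) = 0.299828.
1 − 2Q = 0.866, giving −¼ ln(0.866) = 0.035968.
d = 0.299828 + 0.035968 = 0.335796.

0.34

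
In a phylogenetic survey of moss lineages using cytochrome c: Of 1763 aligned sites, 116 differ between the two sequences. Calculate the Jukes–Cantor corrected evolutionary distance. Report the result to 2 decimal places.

p = 116/1763 ≈ 0.065797.
d = −(3/4) ln(1 − 4p/3) = −0.75 ln(1 − 0.087729) = −0.75 ln(0.912271)
  = −0.75 × (-0.091818) = 0.068864 substitutions/site.

0.07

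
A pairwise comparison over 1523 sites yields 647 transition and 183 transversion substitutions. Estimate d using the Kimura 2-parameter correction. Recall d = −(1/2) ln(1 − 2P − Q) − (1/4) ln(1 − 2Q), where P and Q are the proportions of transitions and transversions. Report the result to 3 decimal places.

P = 647/1523 ≈ 0.424819 and Q = 183/1523 ≈ 0.120158.
Under the Kimura two-parameter model, d = −½ ln(1 − 2P − Q) − ¼ ln(1 − 2Q).
1 − 2P − Q = 0.030204, giving −½ ln(0.030204) = 1.749890.
1 − 2Q = 0.759684, giving −¼ ln(0.759684) = 0.068713.
d = 1.749890 + 0.068713 = 1.818603.

1.819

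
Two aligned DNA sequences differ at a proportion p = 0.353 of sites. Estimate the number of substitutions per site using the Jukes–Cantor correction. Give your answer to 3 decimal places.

d = −(3/4) ln(1 − 4p/3) = −0.75 ln(1 − 0.470667) = −0.75 ln(0.529333)
  = −0.75 × (-0.636138) = 0.477104 substitutions/site.

0.477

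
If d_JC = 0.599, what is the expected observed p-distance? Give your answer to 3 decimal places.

p = (3/4)(1 − e^(−4d/3)) = 0.75 × (1 − e^(-0.798667)) = 0.75 × (1 − 0.449928) = 0.412554.

0.413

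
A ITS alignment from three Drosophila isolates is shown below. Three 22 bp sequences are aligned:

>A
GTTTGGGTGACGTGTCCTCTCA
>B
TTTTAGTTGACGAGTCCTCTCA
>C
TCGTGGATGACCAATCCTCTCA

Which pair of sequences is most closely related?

A–B: 4/22 differ, p = 0.182, d = 0.208.
A–C: 7/22 differ, p = 0.318, d = 0.414.
B–C: 6/22 differ, p = 0.273, d = 0.339.
The smallest distance is between A and B.

A and B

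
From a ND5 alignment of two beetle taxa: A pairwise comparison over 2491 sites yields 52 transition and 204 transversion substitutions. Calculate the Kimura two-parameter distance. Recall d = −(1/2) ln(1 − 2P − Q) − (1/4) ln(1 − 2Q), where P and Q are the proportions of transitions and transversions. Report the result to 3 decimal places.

P = 52/2491 ≈ 0.020875 and Q = 204/2491 ≈ 0.081895.
Under the Kimura two-parameter model, d = −½ ln(1 − 2P − Q) − ¼ ln(1 − 2Q).
1 − 2P − Q = 0.876355, giving −½ ln(0.876355) = 0.065992.
1 − 2Q = 0.83621, giving −¼ ln(0.83621) = 0.044719.
d = 0.065992 + 0.044719 = 0.110711.

0.111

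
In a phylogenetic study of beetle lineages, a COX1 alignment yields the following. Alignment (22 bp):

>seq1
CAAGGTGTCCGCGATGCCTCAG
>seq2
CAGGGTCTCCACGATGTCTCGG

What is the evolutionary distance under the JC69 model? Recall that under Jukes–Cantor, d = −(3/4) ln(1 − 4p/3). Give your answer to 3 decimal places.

The sequences differ at 5 of 22 sites (3, 7, 11, 17, 21), so p = 5/22 ≈ 0.227273.
d = −(3/4) ln(1 − 4p/3) = −0.75 ln(1 − 0.303031) = −0.75 ln(0.696969)
  = −0.75 × (-0.361014) = 0.270761 substitutions/site.

0.271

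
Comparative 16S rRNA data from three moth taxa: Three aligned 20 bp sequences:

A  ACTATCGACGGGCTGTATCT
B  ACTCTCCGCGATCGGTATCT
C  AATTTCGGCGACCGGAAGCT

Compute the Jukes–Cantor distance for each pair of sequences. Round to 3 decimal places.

d(A,B) = 0.383, d(A,C) = 0.572, d(B,C) = 0.383

A–B: 6/20 sites differ → p = 0.3, d = −0.75 ln(1 − 0.4) = 0.383119 ≈ 0.383.
A–C: 8/20 sites differ → p = 0.4, d = −0.75 ln(1 − 0.533333) = 0.571605 ≈ 0.572.
B–C: 6/20 sites differ → p = 0.3, d = −0.75 ln(1 − 0.4) = 0.383119 ≈ 0.383.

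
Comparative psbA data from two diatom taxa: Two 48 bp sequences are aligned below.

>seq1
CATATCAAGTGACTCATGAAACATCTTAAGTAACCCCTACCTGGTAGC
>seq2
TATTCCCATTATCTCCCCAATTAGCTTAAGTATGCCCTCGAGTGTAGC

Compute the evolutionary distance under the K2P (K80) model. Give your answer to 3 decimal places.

Of 48 sites, 5 differences are transitions and 15 are transversions, so P = 5/48 ≈ 0.104167 and Q = 15/48 = 0.3125.
Under the Kimura two-parameter model, d = −½ ln(1 − 2P − Q) − ¼ ln(1 − 2Q).
1 − 2P − Q = 0.479166, giving −½ ln(0.479166) = 0.367854.
1 − 2Q = 0.375, giving −¼ ln(0.375) = 0.245207.
d = 0.367854 + 0.245207 = 0.613061.

0.613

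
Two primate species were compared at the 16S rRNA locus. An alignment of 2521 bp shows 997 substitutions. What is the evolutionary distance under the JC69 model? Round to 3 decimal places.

p = 997/2521 ≈ 0.395478.
d = −(3/4) ln(1 − 4p/3) = −0.75 ln(1 − 0.527304) = −0.75 ln(0.472696)
  = −0.75 × (-0.749303) = 0.561977 substitutions/site.

0.562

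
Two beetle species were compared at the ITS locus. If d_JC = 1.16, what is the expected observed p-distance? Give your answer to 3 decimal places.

p = (3/4)(1 − e^(−4d/3)) = 0.75 × (1 − e^(-1.546667)) = 0.75 × (1 − 0.212957) = 0.590282.

0.590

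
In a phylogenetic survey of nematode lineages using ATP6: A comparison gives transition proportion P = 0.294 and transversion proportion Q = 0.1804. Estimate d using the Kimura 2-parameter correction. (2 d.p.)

Under the Kimura two-parameter model, d = −½ ln(1 − 2P − Q) − ¼ ln(1 − 2Q).
1 − 2P − Q = 0.2316, giving −½ ln(0.2316) = 0.731372.
1 − 2Q = 0.6392, giving −¼ ln(0.6392) = 0.111884.
d = 0.731372 + 0.111884 = 0.843256.

0.84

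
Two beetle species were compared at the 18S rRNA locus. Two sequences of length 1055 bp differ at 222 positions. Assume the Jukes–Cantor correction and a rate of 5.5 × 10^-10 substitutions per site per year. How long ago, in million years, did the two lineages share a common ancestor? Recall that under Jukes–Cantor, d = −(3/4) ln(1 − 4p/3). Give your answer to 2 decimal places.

p = 222/1055 ≈ 0.210427.
d = −(3/4) ln(1 − 4p/3) = −0.75 ln(1 − 0.280569) = −0.75 ln(0.719431)
  = −0.75 × (-0.329295) = 0.246971 substitutions/site.
Under a molecular clock d = 2μt, so t = d/(2μ) = 0.246971 / (2 × 5.5 × 10^-10) = 224.52 million years.

224.52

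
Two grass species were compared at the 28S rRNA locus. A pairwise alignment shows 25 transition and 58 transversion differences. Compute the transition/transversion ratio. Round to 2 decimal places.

0.43

R = 25/58 = 0.431034… ≈ 0.43 (to 2 d.p.).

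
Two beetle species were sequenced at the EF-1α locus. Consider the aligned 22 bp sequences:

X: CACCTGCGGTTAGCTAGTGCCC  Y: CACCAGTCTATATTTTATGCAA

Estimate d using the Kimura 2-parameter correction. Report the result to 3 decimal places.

Of 22 sites, 3 differences are transitions and 8 are transversions, so P = 3/22 ≈ 0.136364 and Q = 8/22 ≈ 0.363636.
Under the Kimura two-parameter model, d = −½ ln(1 − 2P − Q) − ¼ ln(1 − 2Q).
1 − 2P − Q = 0.363636, giving −½ ln(0.363636) = 0.505801.
1 − 2Q = 0.272728, giving −¼ ln(0.272728) = 0.324820.
d = 0.505801 + 0.324820 = 0.830621.

0.831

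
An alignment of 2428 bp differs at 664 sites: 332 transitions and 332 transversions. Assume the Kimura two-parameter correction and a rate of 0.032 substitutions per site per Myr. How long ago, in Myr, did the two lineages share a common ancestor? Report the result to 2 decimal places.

5.37

P = 332/2428 ≈ 0.136738 and Q = 332/2428 ≈ 0.136738.
Under the Kimura two-parameter model, d = −½ ln(1 − 2P − Q) − ¼ ln(1 − 2Q).
1 − 2P − Q = 0.589786, giving −½ ln(0.589786) = 0.263998.
1 − 2Q = 0.726524, giving −¼ ln(0.726524) = 0.079871.
d = 0.263998 + 0.079871 = 0.343869.
Under a molecular clock d = 2μt, so t = d/(2μ) = 0.343869 / (2 × 0.032) = 5.37 Myr.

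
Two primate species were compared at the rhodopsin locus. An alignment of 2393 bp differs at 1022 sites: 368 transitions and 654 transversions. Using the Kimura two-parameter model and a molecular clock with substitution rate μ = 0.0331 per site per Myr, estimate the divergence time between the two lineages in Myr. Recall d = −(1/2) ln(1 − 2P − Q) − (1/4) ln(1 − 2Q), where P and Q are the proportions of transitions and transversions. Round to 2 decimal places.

P = 368/2393 ≈ 0.153782 and Q = 654/2393 ≈ 0.273297.
Under the Kimura two-parameter model, d = −½ ln(1 − 2P − Q) − ¼ ln(1 − 2Q).
1 − 2P − Q = 0.419139, giving −½ ln(0.419139) = 0.434776.
1 − 2Q = 0.453406, giving −¼ ln(0.453406) = 0.197742.
d = 0.434776 + 0.197742 = 0.632518.
Under a molecular clock d = 2μt, so t = d/(2μ) = 0.632518 / (2 × 0.0331) = 9.55 Myr.

9.55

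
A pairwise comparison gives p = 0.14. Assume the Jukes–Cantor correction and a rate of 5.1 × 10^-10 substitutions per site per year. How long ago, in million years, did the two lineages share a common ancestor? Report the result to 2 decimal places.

d = −(3/4) ln(1 − 4p/3) = −0.75 ln(1 − 0.186667) = −0.75 ln(0.813333)
  = −0.75 × (-0.206615) = 0.154961 substitutions/site.
Under a molecular clock d = 2μt, so t = d/(2μ) = 0.154961 / (2 × 5.1 × 10^-10) = 151.92 million years.

151.92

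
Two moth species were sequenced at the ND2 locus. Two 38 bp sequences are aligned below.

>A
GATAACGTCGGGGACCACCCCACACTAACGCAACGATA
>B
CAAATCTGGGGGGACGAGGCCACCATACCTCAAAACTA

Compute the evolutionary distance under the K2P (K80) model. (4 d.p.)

0.6861

Of 38 sites, 1 differences are transitions and 15 are transversions, so P = 1/38 ≈ 0.026316 and Q = 15/38 ≈ 0.394737.
Under the Kimura two-parameter model, d = −½ ln(1 − 2P − Q) − ¼ ln(1 − 2Q).
1 − 2P − Q = 0.552631, giving −½ ln(0.552631) = 0.296532.
1 − 2Q = 0.210526, giving −¼ ln(0.210526) = 0.389537.
d = 0.296532 + 0.389537 = 0.686069.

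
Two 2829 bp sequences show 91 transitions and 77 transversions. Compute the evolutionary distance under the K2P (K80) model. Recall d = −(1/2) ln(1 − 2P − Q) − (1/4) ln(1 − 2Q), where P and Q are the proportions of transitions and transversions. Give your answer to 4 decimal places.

0.0620

P = 91/2829 ≈ 0.032167 and Q = 77/2829 ≈ 0.027218.
Under the Kimura two-parameter model, d = −½ ln(1 − 2P − Q) − ¼ ln(1 − 2Q).
1 − 2P − Q = 0.908448, giving −½ ln(0.908448) = 0.048009.
1 − 2Q = 0.945564, giving −¼ ln(0.945564) = 0.013993.
d = 0.048009 + 0.013993 = 0.062002.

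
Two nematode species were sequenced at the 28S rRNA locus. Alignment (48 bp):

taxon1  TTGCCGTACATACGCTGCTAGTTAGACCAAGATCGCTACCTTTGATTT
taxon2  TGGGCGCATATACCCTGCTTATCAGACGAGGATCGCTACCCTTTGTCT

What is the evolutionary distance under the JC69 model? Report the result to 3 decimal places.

The sequences differ at 14 of 48 sites, so p = 14/48 ≈ 0.291667.
d = −(3/4) ln(1 − 4p/3) = −0.75 ln(1 − 0.388889) = −0.75 ln(0.611111)
  = −0.75 × (-0.492477) = 0.369358 substitutions/site.

0.369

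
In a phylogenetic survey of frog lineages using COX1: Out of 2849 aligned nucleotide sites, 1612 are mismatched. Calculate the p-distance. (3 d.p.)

0.566

p = 1612/2849 = 0.565812… ≈ 0.566 (to 3 d.p.).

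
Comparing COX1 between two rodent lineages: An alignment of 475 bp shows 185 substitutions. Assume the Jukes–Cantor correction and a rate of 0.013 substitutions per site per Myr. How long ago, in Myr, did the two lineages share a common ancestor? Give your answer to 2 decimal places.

21.13

p = 185/475 ≈ 0.389474.
d = −(3/4) ln(1 − 4p/3) = −0.75 ln(1 − 0.519299) = −0.75 ln(0.480701)
  = −0.75 × (-0.732510) = 0.549383 substitutions/site.
Under a molecular clock d = 2μt, so t = d/(2μ) = 0.549383 / (2 × 0.013) = 21.13 Myr.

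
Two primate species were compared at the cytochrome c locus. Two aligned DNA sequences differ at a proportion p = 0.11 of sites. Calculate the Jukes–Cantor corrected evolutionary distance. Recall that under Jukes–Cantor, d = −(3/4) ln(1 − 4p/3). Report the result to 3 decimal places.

0.119

d = −(3/4) ln(1 − 4p/3) = −0.75 ln(1 − 0.146667) = −0.75 ln(0.853333)
  = −0.75 × (-0.158605) = 0.118954 substitutions/site.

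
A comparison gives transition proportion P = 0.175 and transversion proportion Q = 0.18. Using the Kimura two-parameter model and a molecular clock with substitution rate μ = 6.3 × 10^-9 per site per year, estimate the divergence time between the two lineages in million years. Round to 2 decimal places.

Under the Kimura two-parameter model, d = −½ ln(1 − 2P − Q) − ¼ ln(1 − 2Q).
1 − 2P − Q = 0.47, giving −½ ln(0.47) = 0.377511.
1 − 2Q = 0.64, giving −¼ ln(0.64) = 0.111572.
d = 0.377511 + 0.111572 = 0.489083.
Under a molecular clock d = 2μt, so t = d/(2μ) = 0.489083 / (2 × 6.3 × 10^-9) = 38.82 million years.

38.82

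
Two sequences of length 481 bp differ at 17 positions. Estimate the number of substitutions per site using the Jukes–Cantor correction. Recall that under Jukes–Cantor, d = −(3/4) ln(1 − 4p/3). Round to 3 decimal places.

0.036

p = 17/481 ≈ 0.035343.
d = −(3/4) ln(1 − 4p/3) = −0.75 ln(1 − 0.047124) = −0.75 ln(0.952876)
  = −0.75 × (-0.048270) = 0.036203 substitutions/site.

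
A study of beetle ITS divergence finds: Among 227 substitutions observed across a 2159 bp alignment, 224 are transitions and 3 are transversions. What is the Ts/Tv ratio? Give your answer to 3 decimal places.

R = 224/3 = 74.666666… ≈ 74.667 (to 3 d.p.).

74.667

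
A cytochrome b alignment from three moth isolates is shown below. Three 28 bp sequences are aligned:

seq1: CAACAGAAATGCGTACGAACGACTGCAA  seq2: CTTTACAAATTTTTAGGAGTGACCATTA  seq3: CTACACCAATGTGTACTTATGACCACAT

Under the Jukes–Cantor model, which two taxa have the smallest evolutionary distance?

seq1 and seq3

seq1–seq2: 14/28 differ, p = 0.500, d = 0.824.
seq1–seq3: 10/28 differ, p = 0.357, d = 0.485.
seq2–seq3: 12/28 differ, p = 0.429, d = 0.635.
The smallest distance is between seq1 and seq3.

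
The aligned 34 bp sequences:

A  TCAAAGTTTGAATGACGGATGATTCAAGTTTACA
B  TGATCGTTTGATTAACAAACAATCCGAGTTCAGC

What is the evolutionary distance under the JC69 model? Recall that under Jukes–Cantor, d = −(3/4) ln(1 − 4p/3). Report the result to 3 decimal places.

0.597

The sequences differ at 14 of 34 sites, so p = 14/34 ≈ 0.411765.
d = −(3/4) ln(1 − 4p/3) = −0.75 ln(1 − 0.54902) = −0.75 ln(0.45098)
  = −0.75 × (-0.796332) = 0.597249 substitutions/site.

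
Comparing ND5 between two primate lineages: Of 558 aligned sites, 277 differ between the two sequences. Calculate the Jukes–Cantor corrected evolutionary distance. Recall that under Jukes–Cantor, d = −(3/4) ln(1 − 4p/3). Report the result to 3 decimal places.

0.813

p = 277/558 ≈ 0.496416.
d = −(3/4) ln(1 − 4p/3) = −0.75 ln(1 − 0.661888) = −0.75 ln(0.338112)
  = −0.75 × (-1.084378) = 0.813284 substitutions/site.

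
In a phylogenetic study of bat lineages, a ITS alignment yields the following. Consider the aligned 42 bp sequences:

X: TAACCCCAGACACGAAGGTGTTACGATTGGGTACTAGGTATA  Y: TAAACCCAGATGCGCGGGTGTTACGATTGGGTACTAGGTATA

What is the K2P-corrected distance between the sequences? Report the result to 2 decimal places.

0.13

Of 42 sites, 3 differences are transitions and 2 are transversions, so P = 3/42 ≈ 0.071429 and Q = 2/42 ≈ 0.047619.
Under the Kimura two-parameter model, d = −½ ln(1 − 2P − Q) − ¼ ln(1 − 2Q).
1 − 2P − Q = 0.809523, giving −½ ln(0.809523) = 0.105655.
1 − 2Q = 0.904762, giving −¼ ln(0.904762) = 0.025021.
d = 0.105655 + 0.025021 = 0.130676.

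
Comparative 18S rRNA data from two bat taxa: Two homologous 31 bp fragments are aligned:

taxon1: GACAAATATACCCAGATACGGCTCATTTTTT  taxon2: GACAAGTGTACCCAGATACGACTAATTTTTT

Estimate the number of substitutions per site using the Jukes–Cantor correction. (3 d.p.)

The sequences differ at 4 of 31 sites (6, 8, 21, 24), so p = 4/31 ≈ 0.129032.
d = −(3/4) ln(1 − 4p/3) = −0.75 ln(1 − 0.172043) = −0.75 ln(0.827957)
  = −0.75 × (-0.188794) = 0.141596 substitutions/site.

0.142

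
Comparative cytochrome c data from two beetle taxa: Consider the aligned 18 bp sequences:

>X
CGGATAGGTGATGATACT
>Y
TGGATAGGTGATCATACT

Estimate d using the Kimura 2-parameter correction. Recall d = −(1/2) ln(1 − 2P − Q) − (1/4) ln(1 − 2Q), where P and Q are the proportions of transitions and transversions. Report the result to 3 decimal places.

0.121

Of 18 sites, 1 differences are transitions and 1 are transversions, so P = 1/18 ≈ 0.055556 and Q = 1/18 ≈ 0.055556.
Under the Kimura two-parameter model, d = −½ ln(1 − 2P − Q) − ¼ ln(1 − 2Q).
1 − 2P − Q = 0.833332, giving −½ ln(0.833332) = 0.091162.
1 − 2Q = 0.888888, giving −¼ ln(0.888888) = 0.029446.
d = 0.091162 + 0.029446 = 0.120608.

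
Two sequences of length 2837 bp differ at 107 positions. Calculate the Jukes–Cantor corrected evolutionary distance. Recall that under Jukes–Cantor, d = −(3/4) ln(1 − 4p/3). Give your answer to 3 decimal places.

0.039

p = 107/2837 ≈ 0.037716.
d = −(3/4) ln(1 − 4p/3) = −0.75 ln(1 − 0.050288) = −0.75 ln(0.949712)
  = −0.75 × (-0.051596) = 0.038697 substitutions/site.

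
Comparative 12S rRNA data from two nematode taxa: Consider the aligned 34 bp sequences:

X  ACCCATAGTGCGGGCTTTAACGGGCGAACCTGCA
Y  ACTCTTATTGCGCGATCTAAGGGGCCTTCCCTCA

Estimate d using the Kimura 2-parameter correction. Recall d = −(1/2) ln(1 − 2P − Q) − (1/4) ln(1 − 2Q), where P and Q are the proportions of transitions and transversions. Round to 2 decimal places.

0.48

Of 34 sites, 3 differences are transitions and 9 are transversions, so P = 3/34 ≈ 0.088235 and Q = 9/34 ≈ 0.264706.
Under the Kimura two-parameter model, d = −½ ln(1 − 2P − Q) − ¼ ln(1 − 2Q).
1 − 2P − Q = 0.558824, giving −½ ln(0.558824) = 0.290960.
1 − 2Q = 0.470588, giving −¼ ln(0.470588) = 0.188443.
d = 0.290960 + 0.188443 = 0.479403.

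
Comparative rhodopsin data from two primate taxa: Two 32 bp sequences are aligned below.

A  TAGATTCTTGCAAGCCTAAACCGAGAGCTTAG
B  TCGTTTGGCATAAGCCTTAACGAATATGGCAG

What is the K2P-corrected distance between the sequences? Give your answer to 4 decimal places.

0.7356

Of 32 sites, 5 differences are transitions and 10 are transversions, so P = 5/32 = 0.15625 and Q = 10/32 = 0.3125.
Under the Kimura two-parameter model, d = −½ ln(1 − 2P − Q) − ¼ ln(1 − 2Q).
1 − 2P − Q = 0.375, giving −½ ln(0.375) = 0.490415.
1 − 2Q = 0.375, giving −¼ ln(0.375) = 0.245207.
d = 0.490415 + 0.245207 = 0.735622.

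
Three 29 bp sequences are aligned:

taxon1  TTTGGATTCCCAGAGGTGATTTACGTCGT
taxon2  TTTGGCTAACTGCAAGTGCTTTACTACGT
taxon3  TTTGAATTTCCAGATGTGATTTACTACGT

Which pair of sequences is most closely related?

taxon1 and taxon3

taxon1–taxon2: 10/29 differ, p = 0.345, d = 0.462.
taxon1–taxon3: 5/29 differ, p = 0.172, d = 0.196.
taxon2–taxon3: 9/29 differ, p = 0.310, d = 0.401.
The smallest distance is between taxon1 and taxon3.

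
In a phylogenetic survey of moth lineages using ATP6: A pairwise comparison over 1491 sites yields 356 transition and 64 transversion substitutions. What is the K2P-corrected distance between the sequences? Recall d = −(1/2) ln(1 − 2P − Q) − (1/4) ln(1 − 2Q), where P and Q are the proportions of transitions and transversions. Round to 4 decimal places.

0.3899

P = 356/1491 ≈ 0.238766 and Q = 64/1491 ≈ 0.042924.
Under the Kimura two-parameter model, d = −½ ln(1 − 2P − Q) − ¼ ln(1 − 2Q).
1 − 2P − Q = 0.479544, giving −½ ln(0.479544) = 0.367460.
1 − 2Q = 0.914152, giving −¼ ln(0.914152) = 0.022440.
d = 0.367460 + 0.022440 = 0.389900.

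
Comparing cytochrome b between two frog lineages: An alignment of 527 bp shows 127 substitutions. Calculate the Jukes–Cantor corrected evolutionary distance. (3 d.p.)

0.291

p = 127/527 ≈ 0.240987.
d = −(3/4) ln(1 − 4p/3) = −0.75 ln(1 − 0.321316) = −0.75 ln(0.678684)
  = −0.75 × (-0.387600) = 0.290700 substitutions/site.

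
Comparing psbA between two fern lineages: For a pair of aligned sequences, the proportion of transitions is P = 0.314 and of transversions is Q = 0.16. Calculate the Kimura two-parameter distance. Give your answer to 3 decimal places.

0.872

Under the Kimura two-parameter model, d = −½ ln(1 − 2P − Q) − ¼ ln(1 − 2Q).
1 − 2P − Q = 0.212, giving −½ ln(0.212) = 0.775585.
1 − 2Q = 0.68, giving −¼ ln(0.68) = 0.096416.
d = 0.775585 + 0.096416 = 0.872001.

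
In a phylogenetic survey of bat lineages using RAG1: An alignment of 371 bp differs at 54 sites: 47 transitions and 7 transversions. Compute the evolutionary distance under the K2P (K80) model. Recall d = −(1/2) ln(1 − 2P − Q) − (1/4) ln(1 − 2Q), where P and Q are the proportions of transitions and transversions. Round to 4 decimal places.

P = 47/371 ≈ 0.126685 and Q = 7/371 ≈ 0.018868.
Under the Kimura two-parameter model, d = −½ ln(1 − 2P − Q) − ¼ ln(1 − 2Q).
1 − 2P − Q = 0.727762, giving −½ ln(0.727762) = 0.158891.
1 − 2Q = 0.962264, giving −¼ ln(0.962264) = 0.009617.
d = 0.158891 + 0.009617 = 0.168508.

0.1685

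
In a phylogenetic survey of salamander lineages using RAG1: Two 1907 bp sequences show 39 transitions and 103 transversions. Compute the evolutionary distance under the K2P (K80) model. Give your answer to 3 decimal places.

P = 39/1907 ≈ 0.020451 and Q = 103/1907 ≈ 0.054012.
Under the Kimura two-parameter model, d = −½ ln(1 − 2P − Q) − ¼ ln(1 − 2Q).
1 − 2P − Q = 0.905086, giving −½ ln(0.905086) = 0.049863.
1 − 2Q = 0.891976, giving −¼ ln(0.891976) = 0.028579.
d = 0.049863 + 0.028579 = 0.078442.

0.078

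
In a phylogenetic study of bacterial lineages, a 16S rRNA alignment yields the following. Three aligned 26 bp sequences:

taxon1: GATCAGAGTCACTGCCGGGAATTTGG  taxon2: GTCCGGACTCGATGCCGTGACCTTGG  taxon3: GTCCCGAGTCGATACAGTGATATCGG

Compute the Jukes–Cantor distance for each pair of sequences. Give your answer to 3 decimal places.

taxon1–taxon2: 9/26 sites differ → p ≈ 0.346154, d = −0.75 ln(1 − 0.461539) = 0.464280 ≈ 0.464.
taxon1–taxon3: 11/26 sites differ → p ≈ 0.423077, d = −0.75 ln(1 − 0.564103) = 0.622762 ≈ 0.623.
taxon2–taxon3: 7/26 sites differ → p ≈ 0.269231, d = −0.75 ln(1 − 0.358975) = 0.333515 ≈ 0.334.

d(taxon1,taxon2) = 0.464, d(taxon1,taxon3) = 0.623, d(taxon2,taxon3) = 0.334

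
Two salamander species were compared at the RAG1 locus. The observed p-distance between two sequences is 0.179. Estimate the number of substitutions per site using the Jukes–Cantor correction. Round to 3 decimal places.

d = −(3/4) ln(1 − 4p/3) = −0.75 ln(1 − 0.238667) = −0.75 ln(0.761333)
  = −0.75 × (-0.272684) = 0.204513 substitutions/site.

0.205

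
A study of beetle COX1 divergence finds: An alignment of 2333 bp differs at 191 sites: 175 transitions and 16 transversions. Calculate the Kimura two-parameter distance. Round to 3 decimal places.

0.089

P = 175/2333 ≈ 0.075011 and Q = 16/2333 ≈ 0.006858.
Under the Kimura two-parameter model, d = −½ ln(1 − 2P − Q) − ¼ ln(1 − 2Q).
1 − 2P − Q = 0.84312, giving −½ ln(0.84312) = 0.085323.
1 − 2Q = 0.986284, giving −¼ ln(0.986284) = 0.003453.
d = 0.085323 + 0.003453 = 0.088776.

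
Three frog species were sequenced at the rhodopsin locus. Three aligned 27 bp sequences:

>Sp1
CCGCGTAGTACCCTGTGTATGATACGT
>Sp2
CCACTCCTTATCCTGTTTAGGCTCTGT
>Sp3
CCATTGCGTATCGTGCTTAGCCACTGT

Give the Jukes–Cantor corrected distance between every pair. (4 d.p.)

d(Sp1,Sp2) = 0.5876, d(Sp1,Sp3) = 1.0124, d(Sp2,Sp3) = 0.3181

Sp1–Sp2: 11/27 sites differ → p ≈ 0.407407, d = −0.75 ln(1 − 0.543209) = 0.587647 ≈ 0.5876.
Sp1–Sp3: 15/27 sites differ → p ≈ 0.555556, d = −0.75 ln(1 − 0.740741) = 1.012446 ≈ 1.0124.
Sp2–Sp3: 7/27 sites differ → p ≈ 0.259259, d = −0.75 ln(1 − 0.345679) = 0.318118 ≈ 0.3181.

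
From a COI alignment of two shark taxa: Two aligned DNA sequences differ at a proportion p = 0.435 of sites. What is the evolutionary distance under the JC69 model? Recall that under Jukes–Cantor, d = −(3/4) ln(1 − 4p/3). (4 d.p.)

0.6506

d = −(3/4) ln(1 − 4p/3) = −0.75 ln(1 − 0.58) = −0.75 ln(0.42)
  = −0.75 × (-0.867501) = 0.650626 substitutions/site.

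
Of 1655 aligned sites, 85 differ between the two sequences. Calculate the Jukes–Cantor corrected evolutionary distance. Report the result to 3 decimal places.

0.053

p = 85/1655 ≈ 0.05136.
d = −(3/4) ln(1 − 4p/3) = −0.75 ln(1 − 0.06848) = −0.75 ln(0.93152)
  = −0.75 × (-0.070938) = 0.053204 substitutions/site.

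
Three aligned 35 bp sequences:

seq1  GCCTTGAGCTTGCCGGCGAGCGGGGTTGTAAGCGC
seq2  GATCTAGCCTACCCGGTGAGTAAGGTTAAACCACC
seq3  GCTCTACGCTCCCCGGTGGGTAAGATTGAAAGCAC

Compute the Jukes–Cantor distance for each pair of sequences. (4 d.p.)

seq1–seq2: 18/35 sites differ → p ≈ 0.514286, d = −0.75 ln(1 − 0.685715) = 0.868091 ≈ 0.8681.
seq1–seq3: 14/35 sites differ → p = 0.4, d = −0.75 ln(1 − 0.533333) = 0.571605 ≈ 0.5716.
seq2–seq3: 11/35 sites differ → p ≈ 0.314286, d = −0.75 ln(1 − 0.419048) = 0.407315 ≈ 0.4073.

d(seq1,seq2) = 0.8681, d(seq1,seq3) = 0.5716, d(seq2,seq3) = 0.4073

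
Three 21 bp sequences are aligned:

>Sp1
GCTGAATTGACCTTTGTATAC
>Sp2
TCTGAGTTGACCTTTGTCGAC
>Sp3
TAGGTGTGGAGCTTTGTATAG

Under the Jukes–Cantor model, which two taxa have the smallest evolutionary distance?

Sp1–Sp2: 4/21 differ, p = 0.190, d = 0.220.
Sp1–Sp3: 8/21 differ, p = 0.381, d = 0.532.
Sp2–Sp3: 8/21 differ, p = 0.381, d = 0.532.
The smallest distance is between Sp1 and Sp2.

Sp1 and Sp2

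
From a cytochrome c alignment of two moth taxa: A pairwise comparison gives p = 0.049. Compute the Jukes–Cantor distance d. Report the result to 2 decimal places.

d = −(3/4) ln(1 − 4p/3) = −0.75 ln(1 − 0.065333) = −0.75 ln(0.934667)
  = −0.75 × (-0.067565) = 0.050674 substitutions/site.

0.05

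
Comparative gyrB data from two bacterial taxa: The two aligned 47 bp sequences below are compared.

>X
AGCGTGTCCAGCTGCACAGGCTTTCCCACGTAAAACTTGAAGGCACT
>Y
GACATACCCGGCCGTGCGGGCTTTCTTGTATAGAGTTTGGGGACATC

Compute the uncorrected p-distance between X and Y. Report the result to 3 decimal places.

The sequences differ at 23 of 47 positions.
p = 23/47 = 0.489361… ≈ 0.489 (to 3 d.p.).

0.489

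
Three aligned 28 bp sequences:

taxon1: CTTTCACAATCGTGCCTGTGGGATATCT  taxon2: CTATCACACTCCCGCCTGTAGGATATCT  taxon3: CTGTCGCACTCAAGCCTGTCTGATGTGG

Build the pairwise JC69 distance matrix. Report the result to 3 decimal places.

taxon1–taxon2: 5/28 sites differ → p ≈ 0.178571, d = −0.75 ln(1 − 0.238095) = 0.203950 ≈ 0.204.
taxon1–taxon3: 10/28 sites differ → p ≈ 0.357143, d = −0.75 ln(1 − 0.476191) = 0.484971 ≈ 0.485.
taxon2–taxon3: 9/28 sites differ → p ≈ 0.321429, d = −0.75 ln(1 − 0.428572) = 0.419713 ≈ 0.420.

d(taxon1,taxon2) = 0.204, d(taxon1,taxon3) = 0.485, d(taxon2,taxon3) = 0.420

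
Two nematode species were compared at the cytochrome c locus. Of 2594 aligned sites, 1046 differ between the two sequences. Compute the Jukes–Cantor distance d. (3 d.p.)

0.579

p = 1046/2594 ≈ 0.403238.
d = −(3/4) ln(1 − 4p/3) = −0.75 ln(1 − 0.537651) = −0.75 ln(0.462349)
  = −0.75 × (-0.771435) = 0.578576 substitutions/site.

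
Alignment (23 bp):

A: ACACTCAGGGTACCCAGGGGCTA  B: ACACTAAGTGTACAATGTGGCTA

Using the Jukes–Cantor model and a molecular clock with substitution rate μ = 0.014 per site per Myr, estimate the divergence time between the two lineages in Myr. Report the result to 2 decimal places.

The sequences differ at 6 of 23 sites (6, 9, 14, 15, 16, 18), so p = 6/23 ≈ 0.26087.
d = −(3/4) ln(1 − 4p/3) = −0.75 ln(1 − 0.347827) = −0.75 ln(0.652173)
  = −0.75 × (-0.427445) = 0.320584 substitutions/site.
Under a molecular clock d = 2μt, so t = d/(2μ) = 0.320584 / (2 × 0.014) = 11.45 Myr.

11.45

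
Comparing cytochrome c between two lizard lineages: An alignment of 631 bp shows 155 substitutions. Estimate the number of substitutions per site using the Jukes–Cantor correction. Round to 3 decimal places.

p = 155/631 ≈ 0.245642.
d = −(3/4) ln(1 − 4p/3) = −0.75 ln(1 − 0.327523) = −0.75 ln(0.672477)
  = −0.75 × (-0.396787) = 0.297590 substitutions/site.

0.298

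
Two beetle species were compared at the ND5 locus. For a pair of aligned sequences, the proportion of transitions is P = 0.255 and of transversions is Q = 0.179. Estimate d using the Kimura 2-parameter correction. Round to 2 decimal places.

Under the Kimura two-parameter model, d = −½ ln(1 − 2P − Q) − ¼ ln(1 − 2Q).
1 − 2P − Q = 0.311, giving −½ ln(0.311) = 0.583981.
1 − 2Q = 0.642, giving −¼ ln(0.642) = 0.110792.
d = 0.583981 + 0.110792 = 0.694773.

0.69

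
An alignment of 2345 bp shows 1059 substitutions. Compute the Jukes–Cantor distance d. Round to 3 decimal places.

0.691

p = 1059/2345 ≈ 0.451599.
d = −(3/4) ln(1 − 4p/3) = −0.75 ln(1 − 0.602132) = −0.75 ln(0.397868)
  = −0.75 × (-0.921635) = 0.691226 substitutions/site.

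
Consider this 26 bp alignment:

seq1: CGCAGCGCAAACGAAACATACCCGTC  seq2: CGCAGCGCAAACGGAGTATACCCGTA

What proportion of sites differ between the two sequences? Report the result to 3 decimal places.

The sequences differ at 4 of 26 positions (sites 14, 16, 17, 26).
p = 4/26 = 0.153846… ≈ 0.154 (to 3 d.p.).

0.154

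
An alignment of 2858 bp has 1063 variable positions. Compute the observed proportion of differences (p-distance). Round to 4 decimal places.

0.3719

p = 1063/2858 = 0.371938… ≈ 0.3719 (to 4 d.p.).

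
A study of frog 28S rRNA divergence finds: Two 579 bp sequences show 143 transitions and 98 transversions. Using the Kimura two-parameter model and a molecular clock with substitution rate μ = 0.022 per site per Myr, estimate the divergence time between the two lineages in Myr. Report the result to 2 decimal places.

P = 143/579 ≈ 0.246978 and Q = 98/579 ≈ 0.169257.
Under the Kimura two-parameter model, d = −½ ln(1 − 2P − Q) − ¼ ln(1 − 2Q).
1 − 2P − Q = 0.336787, giving −½ ln(0.336787) = 0.544152.
1 − 2Q = 0.661486, giving −¼ ln(0.661486) = 0.103317.
d = 0.544152 + 0.103317 = 0.647469.
Under a molecular clock d = 2μt, so t = d/(2μ) = 0.647469 / (2 × 0.022) = 14.72 Myr.

14.72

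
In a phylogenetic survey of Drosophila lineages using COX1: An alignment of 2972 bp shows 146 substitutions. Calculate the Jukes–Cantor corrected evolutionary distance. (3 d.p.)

0.051

p = 146/2972 ≈ 0.049125.
d = −(3/4) ln(1 − 4p/3) = −0.75 ln(1 − 0.0655) = −0.75 ln(0.9345)
  = −0.75 × (-0.067744) = 0.050808 substitutions/site.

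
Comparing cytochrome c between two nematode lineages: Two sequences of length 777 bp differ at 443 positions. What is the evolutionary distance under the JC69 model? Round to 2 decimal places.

p = 443/777 ≈ 0.570142.
d = −(3/4) ln(1 − 4p/3) = −0.75 ln(1 − 0.760189) = −0.75 ln(0.239811)
  = −0.75 × (-1.427904) = 1.070928 substitutions/site.

1.07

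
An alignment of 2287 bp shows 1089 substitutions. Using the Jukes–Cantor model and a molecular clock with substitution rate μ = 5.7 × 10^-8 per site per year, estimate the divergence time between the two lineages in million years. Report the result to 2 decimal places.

6.63

p = 1089/2287 ≈ 0.47617.
d = −(3/4) ln(1 − 4p/3) = −0.75 ln(1 − 0.634893) = −0.75 ln(0.365107)
  = −0.75 × (-1.007565) = 0.755674 substitutions/site.
Under a molecular clock d = 2μt, so t = d/(2μ) = 0.755674 / (2 × 5.7 × 10^-8) = 6.63 million years.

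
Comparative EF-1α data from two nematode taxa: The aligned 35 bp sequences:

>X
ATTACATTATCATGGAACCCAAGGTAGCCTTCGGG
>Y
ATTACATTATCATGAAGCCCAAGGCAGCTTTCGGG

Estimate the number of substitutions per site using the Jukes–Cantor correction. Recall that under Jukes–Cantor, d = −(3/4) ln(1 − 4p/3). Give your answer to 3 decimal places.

0.124

The sequences differ at 4 of 35 sites (15, 17, 25, 29), so p = 4/35 ≈ 0.114286.
d = −(3/4) ln(1 − 4p/3) = −0.75 ln(1 − 0.152381) = −0.75 ln(0.847619)
  = −0.75 × (-0.165324) = 0.123993 substitutions/site.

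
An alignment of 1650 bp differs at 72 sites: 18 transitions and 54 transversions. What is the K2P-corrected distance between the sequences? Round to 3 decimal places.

0.045

P = 18/1650 ≈ 0.010909 and Q = 54/1650 ≈ 0.032727.
Under the Kimura two-parameter model, d = −½ ln(1 − 2P − Q) − ¼ ln(1 − 2Q).
1 − 2P − Q = 0.945455, giving −½ ln(0.945455) = 0.028044.
1 − 2Q = 0.934546, giving −¼ ln(0.934546) = 0.016924.
d = 0.028044 + 0.016924 = 0.044968.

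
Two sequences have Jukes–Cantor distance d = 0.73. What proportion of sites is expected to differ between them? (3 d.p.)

p = (3/4)(1 − e^(−4d/3)) = 0.75 × (1 − e^(-0.973333)) = 0.75 × (1 − 0.377822) = 0.466634.

0.467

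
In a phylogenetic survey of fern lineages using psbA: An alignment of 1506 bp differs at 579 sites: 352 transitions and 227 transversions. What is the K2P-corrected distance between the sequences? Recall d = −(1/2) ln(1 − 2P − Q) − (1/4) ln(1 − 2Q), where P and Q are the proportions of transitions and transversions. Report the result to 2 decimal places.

0.57

P = 352/1506 ≈ 0.233732 and Q = 227/1506 ≈ 0.15073.
Under the Kimura two-parameter model, d = −½ ln(1 − 2P − Q) − ¼ ln(1 − 2Q).
1 − 2P − Q = 0.381806, giving −½ ln(0.381806) = 0.481421.
1 − 2Q = 0.69854, giving −¼ ln(0.69854) = 0.089691.
d = 0.481421 + 0.089691 = 0.571112.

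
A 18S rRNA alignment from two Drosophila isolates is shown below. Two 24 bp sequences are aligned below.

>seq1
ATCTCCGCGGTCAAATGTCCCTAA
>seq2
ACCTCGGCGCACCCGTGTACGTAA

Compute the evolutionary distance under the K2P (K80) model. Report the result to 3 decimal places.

Of 24 sites, 2 differences are transitions and 7 are transversions, so P = 2/24 ≈ 0.083333 and Q = 7/24 ≈ 0.291667.
Under the Kimura two-parameter model, d = −½ ln(1 − 2P − Q) − ¼ ln(1 − 2Q).
1 − 2P − Q = 0.541667, giving −½ ln(0.541667) = 0.306552.
1 − 2Q = 0.416666, giving −¼ ln(0.416666) = 0.218868.
d = 0.306552 + 0.218868 = 0.525420.

0.525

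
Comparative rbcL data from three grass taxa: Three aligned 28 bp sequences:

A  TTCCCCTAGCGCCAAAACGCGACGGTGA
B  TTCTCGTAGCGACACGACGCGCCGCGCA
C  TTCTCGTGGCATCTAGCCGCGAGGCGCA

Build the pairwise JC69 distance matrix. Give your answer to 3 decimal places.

A–B: 9/28 sites differ → p ≈ 0.321429, d = −0.75 ln(1 − 0.428572) = 0.419713 ≈ 0.420.
A–C: 12/28 sites differ → p ≈ 0.428571, d = −0.75 ln(1 − 0.571428) = 0.635472 ≈ 0.635.
B–C: 8/28 sites differ → p ≈ 0.285714, d = −0.75 ln(1 − 0.380952) = 0.359679 ≈ 0.360.

d(A,B) = 0.420, d(A,C) = 0.635, d(B,C) = 0.360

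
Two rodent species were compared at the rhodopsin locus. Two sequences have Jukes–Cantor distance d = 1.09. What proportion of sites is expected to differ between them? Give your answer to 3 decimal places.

p = (3/4)(1 − e^(−4d/3)) = 0.75 × (1 − e^(-1.453333)) = 0.75 × (1 − 0.233790) = 0.574658.

0.575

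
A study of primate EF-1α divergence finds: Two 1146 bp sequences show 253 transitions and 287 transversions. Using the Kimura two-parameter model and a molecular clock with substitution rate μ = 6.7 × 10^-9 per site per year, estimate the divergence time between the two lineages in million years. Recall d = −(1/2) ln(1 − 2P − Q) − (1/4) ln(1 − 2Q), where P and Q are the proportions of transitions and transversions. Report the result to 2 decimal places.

P = 253/1146 ≈ 0.220768 and Q = 287/1146 ≈ 0.250436.
Under the Kimura two-parameter model, d = −½ ln(1 − 2P − Q) − ¼ ln(1 − 2Q).
1 − 2P − Q = 0.308028, giving −½ ln(0.308028) = 0.588782.
1 − 2Q = 0.499128, giving −¼ ln(0.499128) = 0.173723.
d = 0.588782 + 0.173723 = 0.762505.
Under a molecular clock d = 2μt, so t = d/(2μ) = 0.762505 / (2 × 6.7 × 10^-9) = 56.90 million years.

56.90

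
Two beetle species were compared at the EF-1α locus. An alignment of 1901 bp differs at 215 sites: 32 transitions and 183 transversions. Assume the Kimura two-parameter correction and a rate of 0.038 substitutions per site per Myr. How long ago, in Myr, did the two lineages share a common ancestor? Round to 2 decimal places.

P = 32/1901 ≈ 0.016833 and Q = 183/1901 ≈ 0.096265.
Under the Kimura two-parameter model, d = −½ ln(1 − 2P − Q) − ¼ ln(1 − 2Q).
1 − 2P − Q = 0.870069, giving −½ ln(0.870069) = 0.069591.
1 − 2Q = 0.80747, giving −¼ ln(0.80747) = 0.053462.
d = 0.069591 + 0.053462 = 0.123053.
Under a molecular clock d = 2μt, so t = d/(2μ) = 0.123053 / (2 × 0.038) = 1.62 Myr.

1.62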